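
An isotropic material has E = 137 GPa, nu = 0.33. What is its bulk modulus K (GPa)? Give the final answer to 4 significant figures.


K = E / (3*(1-2*nu))
K = 137 / (3*(1-2*0.33))
K = 134.3 GPa


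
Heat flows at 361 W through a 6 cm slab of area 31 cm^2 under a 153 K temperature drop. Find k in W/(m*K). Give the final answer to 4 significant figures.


k = Q*L / (A*dT)
L = 0.06 m, A = 3.1e-03 m^2
k = 361 * 0.06 / (3.1e-03 * 153)
k = 45.67 W/(m*K)


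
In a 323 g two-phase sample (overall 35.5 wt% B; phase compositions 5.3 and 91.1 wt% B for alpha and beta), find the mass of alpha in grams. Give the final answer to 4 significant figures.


f_alpha = (C_beta - C0) / (C_beta - C_alpha)
f_alpha = (91.1 - 35.5) / (91.1 - 5.3) = 0.648019
m_alpha = f_alpha * m_total = 0.648019 * 323 = 209.3 g


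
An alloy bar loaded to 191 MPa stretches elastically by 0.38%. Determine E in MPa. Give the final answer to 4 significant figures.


E = sigma / epsilon
epsilon = 0.38% = 3.8e-03
E = 191 / 3.8e-03
E = 50260 MPa


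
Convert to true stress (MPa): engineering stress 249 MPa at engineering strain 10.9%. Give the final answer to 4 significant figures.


sigma_true = sigma_eng * (1 + epsilon_eng)
sigma_true = 249 * (1 + 0.109)
sigma_true = 276.1 MPa


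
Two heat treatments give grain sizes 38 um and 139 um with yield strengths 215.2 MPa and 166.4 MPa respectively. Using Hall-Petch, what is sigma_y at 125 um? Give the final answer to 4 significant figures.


sigma_y = sigma0 + k / sqrt(d)
1/sqrt(d1) = 1/sqrt(3.8e-05) = 162.221;  1/sqrt(d2) = 84.8189
k = (sigma1 - sigma2) / (1/sqrt(d1) - 1/sqrt(d2)) = (215.2 - 166.4) / (162.221 - 84.8189) = 0.63047 MPa*m^0.5
sigma0 = sigma1 - k/sqrt(d1) = 215.2 - 0.63047*162.221 = 112.924 MPa
sigma_y(d3) = 112.924 + 0.63047 / sqrt(1.25e-04) = 169.3 MPa


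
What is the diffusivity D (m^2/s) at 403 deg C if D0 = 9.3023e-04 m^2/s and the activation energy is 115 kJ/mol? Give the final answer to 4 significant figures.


D = D0 * exp(-Qd / (R*T))
T = 676.15 K
D = 9.3023e-04 * exp(-115e3 / (8.314 * 676.15))
D = 1.214e-12 m^2/s


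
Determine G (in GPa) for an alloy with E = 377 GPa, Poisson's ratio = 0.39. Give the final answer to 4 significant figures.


G = E / (2*(1+nu))
G = 377 / (2*(1+0.39))
G = 135.6 GPa


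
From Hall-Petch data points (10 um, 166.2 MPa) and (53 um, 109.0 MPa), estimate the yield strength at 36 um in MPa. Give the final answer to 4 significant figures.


sigma_y = sigma0 + k / sqrt(d)
1/sqrt(d1) = 1/sqrt(1e-05) = 316.228;  1/sqrt(d2) = 137.361
k = (sigma1 - sigma2) / (1/sqrt(d1) - 1/sqrt(d2)) = (166.2 - 109.0) / (316.228 - 137.361) = 0.31979 MPa*m^0.5
sigma0 = sigma1 - k/sqrt(d1) = 166.2 - 0.31979*316.228 = 65.0734 MPa
sigma_y(d3) = 65.0734 + 0.31979 / sqrt(3.6e-05) = 118.4 MPa


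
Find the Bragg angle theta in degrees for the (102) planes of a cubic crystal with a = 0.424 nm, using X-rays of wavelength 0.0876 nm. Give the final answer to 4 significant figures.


d = a / sqrt(h^2+k^2+l^2)
d = 0.424 / sqrt(5) = 0.189619 nm
lambda = 2*d*sin(theta)  =>  sin(theta) = lambda / (2*d)
sin(theta) = 0.0876 / (2 * 0.189619) = 0.23099
theta = 13.36 deg


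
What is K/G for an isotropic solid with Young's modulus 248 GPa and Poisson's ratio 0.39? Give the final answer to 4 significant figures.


G = E / (2*(1+nu))
G = 248 / (2*(1+0.39)) = 89.2086 GPa
K = E / (3*(1-2*nu))
K = 248 / (3*(1-2*0.39)) = 375.758 GPa
K/G = 375.758 / 89.2086 = 4.212


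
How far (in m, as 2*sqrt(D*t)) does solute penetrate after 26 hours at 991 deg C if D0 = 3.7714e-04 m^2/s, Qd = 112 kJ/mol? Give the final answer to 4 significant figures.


Step 1: D = D0 * exp(-Qd/(R*T))
T = 1264.15 K
D = 3.7714e-04 * exp(-112e3 / (8.314 * 1264.15)) = 8.88176e-09 m^2/s
Step 2: L = 2*sqrt(D*t)
t = 26 h = 93600 s
L = 2*sqrt(8.88176e-09 * 93600) = 0.05767 m


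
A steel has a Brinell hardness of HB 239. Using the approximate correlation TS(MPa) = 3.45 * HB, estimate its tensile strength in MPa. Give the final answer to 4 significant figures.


TS (MPa) = 3.45 * HB
TS = 3.45 * 239
TS = 824.6 MPa


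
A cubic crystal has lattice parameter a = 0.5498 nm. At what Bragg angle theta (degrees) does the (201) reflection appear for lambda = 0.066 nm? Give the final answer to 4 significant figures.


d = a / sqrt(h^2+k^2+l^2)
d = 0.5498 / sqrt(5) = 0.245878 nm
lambda = 2*d*sin(theta)  =>  sin(theta) = lambda / (2*d)
sin(theta) = 0.066 / (2 * 0.245878) = 0.134213
theta = 7.713 deg


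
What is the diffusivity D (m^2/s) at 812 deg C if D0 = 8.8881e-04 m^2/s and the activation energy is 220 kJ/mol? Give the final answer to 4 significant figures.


D = D0 * exp(-Qd / (R*T))
T = 1085.15 K
D = 8.8881e-04 * exp(-220e3 / (8.314 * 1085.15))
D = 2.283e-14 m^2/s


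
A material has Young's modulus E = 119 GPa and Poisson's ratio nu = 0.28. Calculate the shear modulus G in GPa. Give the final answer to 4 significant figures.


G = E / (2*(1+nu))
G = 119 / (2*(1+0.28))
G = 46.48 GPa


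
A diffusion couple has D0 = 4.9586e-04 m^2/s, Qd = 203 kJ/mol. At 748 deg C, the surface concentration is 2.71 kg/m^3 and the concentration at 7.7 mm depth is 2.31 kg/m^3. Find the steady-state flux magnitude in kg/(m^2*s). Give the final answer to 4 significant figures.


Step 1: D = D0 * exp(-Qd/(R*T))
T = 748 + 273.15 = 1021.15 K
D = 4.9586e-04 * exp(-203e3 / (8.314 * 1021.15)) = 2.04632e-14 m^2/s
Step 2: J = D * (C1 - C2) / dx
J = 2.04632e-14 * (2.71 - 2.31) / 7.7e-03
J = 1.063e-12 kg/(m^2*s)


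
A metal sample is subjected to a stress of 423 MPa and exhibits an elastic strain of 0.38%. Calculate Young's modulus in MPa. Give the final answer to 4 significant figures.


E = sigma / epsilon
epsilon = 0.38% = 3.8e-03
E = 423 / 3.8e-03
E = 111300 MPa


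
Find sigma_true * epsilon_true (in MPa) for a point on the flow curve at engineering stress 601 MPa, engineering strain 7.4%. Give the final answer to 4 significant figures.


sigma_true = sigma_eng * (1 + epsilon_eng)
sigma_true = 601 * (1 + 0.074) = 645.474 MPa
epsilon_true = ln(1 + epsilon_eng)
epsilon_true = ln(1 + 0.074) = 0.07139
sigma_true * epsilon_true = 645.474 * 0.07139 = 46.08 MPa


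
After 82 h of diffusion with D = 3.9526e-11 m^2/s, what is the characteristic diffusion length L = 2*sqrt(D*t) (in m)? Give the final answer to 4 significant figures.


t = 82 hr = 295200 s
Diffusion length = 2*sqrt(D*t)
= 2*sqrt(3.9526e-11 * 295200)
= 6.832e-03 m


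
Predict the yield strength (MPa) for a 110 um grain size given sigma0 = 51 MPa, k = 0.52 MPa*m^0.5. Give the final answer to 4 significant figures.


sigma_y = sigma0 + k / sqrt(d)
d = 110 um = 1.1e-04 m
sigma_y = 51 + 0.52 / sqrt(1.1e-04)
sigma_y = 100.6 MPa


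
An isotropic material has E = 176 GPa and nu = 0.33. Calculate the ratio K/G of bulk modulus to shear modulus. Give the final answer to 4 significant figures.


G = E / (2*(1+nu))
G = 176 / (2*(1+0.33)) = 66.1654 GPa
K = E / (3*(1-2*nu))
K = 176 / (3*(1-2*0.33)) = 172.549 GPa
K/G = 172.549 / 66.1654 = 2.608


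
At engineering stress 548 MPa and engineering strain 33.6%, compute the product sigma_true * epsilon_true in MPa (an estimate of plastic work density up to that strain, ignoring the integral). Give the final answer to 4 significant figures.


sigma_true = sigma_eng * (1 + epsilon_eng)
sigma_true = 548 * (1 + 0.336) = 732.128 MPa
epsilon_true = ln(1 + epsilon_eng)
epsilon_true = ln(1 + 0.336) = 0.28968
sigma_true * epsilon_true = 732.128 * 0.28968 = 212.1 MPa


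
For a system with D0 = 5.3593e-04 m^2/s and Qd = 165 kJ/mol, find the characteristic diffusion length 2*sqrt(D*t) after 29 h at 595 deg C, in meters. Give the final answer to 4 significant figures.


Step 1: D = D0 * exp(-Qd/(R*T))
T = 868.15 K
D = 5.3593e-04 * exp(-165e3 / (8.314 * 868.15)) = 6.32513e-14 m^2/s
Step 2: L = 2*sqrt(D*t)
t = 29 h = 104400 s
L = 2*sqrt(6.32513e-14 * 104400) = 1.625e-04 m


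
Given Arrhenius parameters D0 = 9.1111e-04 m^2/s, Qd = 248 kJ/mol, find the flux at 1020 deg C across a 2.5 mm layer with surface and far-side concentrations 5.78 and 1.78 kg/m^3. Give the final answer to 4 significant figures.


Step 1: D = D0 * exp(-Qd/(R*T))
T = 1020 + 273.15 = 1293.15 K
D = 9.1111e-04 * exp(-248e3 / (8.314 * 1293.15)) = 8.74303e-14 m^2/s
Step 2: J = D * (C1 - C2) / dx
J = 8.74303e-14 * (5.78 - 1.78) / 2.5e-03
J = 1.399e-10 kg/(m^2*s)


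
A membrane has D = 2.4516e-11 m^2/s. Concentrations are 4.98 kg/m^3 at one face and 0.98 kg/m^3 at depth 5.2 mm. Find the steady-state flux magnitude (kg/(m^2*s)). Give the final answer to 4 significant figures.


J = -D * (dC/dx) = D * (C1 - C2) / dx
J = 2.4516e-11 * (4.98 - 0.98) / 5.2e-03
J = 1.886e-08 kg/(m^2*s)


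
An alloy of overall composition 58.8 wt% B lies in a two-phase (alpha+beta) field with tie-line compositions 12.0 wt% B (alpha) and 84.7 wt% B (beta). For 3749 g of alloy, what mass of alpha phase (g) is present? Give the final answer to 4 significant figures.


f_alpha = (C_beta - C0) / (C_beta - C_alpha)
f_alpha = (84.7 - 58.8) / (84.7 - 12.0) = 0.356259
m_alpha = f_alpha * m_total = 0.356259 * 3749 = 1336 g


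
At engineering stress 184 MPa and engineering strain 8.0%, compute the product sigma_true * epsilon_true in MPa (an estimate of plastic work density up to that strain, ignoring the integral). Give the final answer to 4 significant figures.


sigma_true = sigma_eng * (1 + epsilon_eng)
sigma_true = 184 * (1 + 0.08) = 198.72 MPa
epsilon_true = ln(1 + epsilon_eng)
epsilon_true = ln(1 + 0.08) = 0.076961
sigma_true * epsilon_true = 198.72 * 0.076961 = 15.29 MPa


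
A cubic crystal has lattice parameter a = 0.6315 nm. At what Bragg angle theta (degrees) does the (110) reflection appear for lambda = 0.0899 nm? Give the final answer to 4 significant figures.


d = a / sqrt(h^2+k^2+l^2)
d = 0.6315 / sqrt(2) = 0.446538 nm
lambda = 2*d*sin(theta)  =>  sin(theta) = lambda / (2*d)
sin(theta) = 0.0899 / (2 * 0.446538) = 0.100663
theta = 5.777 deg


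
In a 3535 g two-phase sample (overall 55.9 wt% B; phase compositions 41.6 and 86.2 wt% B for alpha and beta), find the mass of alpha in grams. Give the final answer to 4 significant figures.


f_alpha = (C_beta - C0) / (C_beta - C_alpha)
f_alpha = (86.2 - 55.9) / (86.2 - 41.6) = 0.679372
m_alpha = f_alpha * m_total = 0.679372 * 3535 = 2402 g


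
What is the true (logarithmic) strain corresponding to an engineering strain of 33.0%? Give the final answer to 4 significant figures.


epsilon_true = ln(1 + epsilon_eng)
epsilon_true = ln(1 + 0.33)
epsilon_true = 0.2852


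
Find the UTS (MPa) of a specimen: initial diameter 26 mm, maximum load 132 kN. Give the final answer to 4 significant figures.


A0 = pi*(d/2)^2 = pi*(26/2)^2 = 530.929 mm^2
UTS = F_max / A0 = 132*1000 / 530.929
UTS = 248.6 MPa


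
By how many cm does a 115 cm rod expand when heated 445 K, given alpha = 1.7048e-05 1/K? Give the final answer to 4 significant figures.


dL = L0 * alpha * dT
dL = 115 * 1.7048e-05 * 445
dL = 0.8724 cm


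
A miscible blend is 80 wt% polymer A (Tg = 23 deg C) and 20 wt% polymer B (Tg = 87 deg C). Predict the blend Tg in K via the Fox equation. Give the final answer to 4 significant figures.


1/Tg = w1/Tg1 + w2/Tg2 (in Kelvin)
Tg1 = 296.15 K, Tg2 = 360.15 K
1/Tg = 0.8/296.15 + 0.2/360.15
Tg = 307.1 K


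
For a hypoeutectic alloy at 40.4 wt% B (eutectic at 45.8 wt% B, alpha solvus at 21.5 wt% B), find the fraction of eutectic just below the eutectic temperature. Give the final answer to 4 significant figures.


f_primary = (C_e - C0) / (C_e - C_alpha_max)
f_primary = (45.8 - 40.4) / (45.8 - 21.5)
f_primary = 0.222222
f_eutectic = 1 - 0.222222 = 0.7778


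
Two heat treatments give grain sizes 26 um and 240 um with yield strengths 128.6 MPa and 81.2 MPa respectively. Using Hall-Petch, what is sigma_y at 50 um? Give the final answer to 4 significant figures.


sigma_y = sigma0 + k / sqrt(d)
1/sqrt(d1) = 1/sqrt(2.6e-05) = 196.116;  1/sqrt(d2) = 64.5497
k = (sigma1 - sigma2) / (1/sqrt(d1) - 1/sqrt(d2)) = (128.6 - 81.2) / (196.116 - 64.5497) = 0.360274 MPa*m^0.5
sigma0 = sigma1 - k/sqrt(d1) = 128.6 - 0.360274*196.116 = 57.9444 MPa
sigma_y(d3) = 57.9444 + 0.360274 / sqrt(5e-05) = 108.9 MPa


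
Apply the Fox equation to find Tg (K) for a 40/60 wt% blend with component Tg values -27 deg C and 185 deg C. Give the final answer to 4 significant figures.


1/Tg = w1/Tg1 + w2/Tg2 (in Kelvin)
Tg1 = 246.15 K, Tg2 = 458.15 K
1/Tg = 0.4/246.15 + 0.6/458.15
Tg = 340.8 K


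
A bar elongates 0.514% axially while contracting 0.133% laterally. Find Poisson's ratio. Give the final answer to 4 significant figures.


nu = -epsilon_lat / epsilon_axial
Lateral strain is contraction (negative), so using magnitudes:
nu = 0.133 / 0.514
nu = 0.2588


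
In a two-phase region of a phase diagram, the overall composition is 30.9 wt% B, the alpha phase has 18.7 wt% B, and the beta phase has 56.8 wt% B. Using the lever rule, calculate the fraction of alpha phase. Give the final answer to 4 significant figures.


f_alpha = (C_beta - C0) / (C_beta - C_alpha)
f_alpha = (56.8 - 30.9) / (56.8 - 18.7)
f_alpha = 0.6798


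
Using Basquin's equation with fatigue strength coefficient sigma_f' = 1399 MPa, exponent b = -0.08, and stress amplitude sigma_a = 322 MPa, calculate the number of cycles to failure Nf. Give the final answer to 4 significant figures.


sigma_a = sigma_f' * (2*Nf)^b
2*Nf = (sigma_a / sigma_f')^(1/b)
2*Nf = (322 / 1399)^(1/-0.08)
2*Nf = 9.43025e+07
Nf = 4.715e+07 cycles


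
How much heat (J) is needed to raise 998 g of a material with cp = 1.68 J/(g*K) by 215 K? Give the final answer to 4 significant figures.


Q = m * cp * dT
Q = 998 * 1.68 * 215
Q = 360500 J


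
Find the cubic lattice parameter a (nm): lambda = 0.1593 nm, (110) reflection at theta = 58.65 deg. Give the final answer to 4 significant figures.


d = lambda / (2*sin(theta))
d = 0.1593 / (2*sin(58.65 deg))
d = 0.0932664 nm
a = d * sqrt(h^2+k^2+l^2) = 0.0932664 * sqrt(2)
a = 0.1319 nm


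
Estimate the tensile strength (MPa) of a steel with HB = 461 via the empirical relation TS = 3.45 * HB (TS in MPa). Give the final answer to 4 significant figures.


TS (MPa) = 3.45 * HB
TS = 3.45 * 461
TS = 1590 MPa


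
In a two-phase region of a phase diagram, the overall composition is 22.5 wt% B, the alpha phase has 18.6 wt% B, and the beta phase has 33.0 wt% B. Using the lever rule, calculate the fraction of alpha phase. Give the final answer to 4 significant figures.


f_alpha = (C_beta - C0) / (C_beta - C_alpha)
f_alpha = (33.0 - 22.5) / (33.0 - 18.6)
f_alpha = 0.7292


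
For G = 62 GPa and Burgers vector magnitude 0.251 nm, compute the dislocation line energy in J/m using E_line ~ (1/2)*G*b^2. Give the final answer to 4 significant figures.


E = G*b^2/2
b = 0.251 nm = 2.51e-10 m
G = 62 GPa = 6.2e+10 Pa
E = 0.5 * 6.2e+10 * (2.51e-10)^2
E = 1.953e-09 J/m


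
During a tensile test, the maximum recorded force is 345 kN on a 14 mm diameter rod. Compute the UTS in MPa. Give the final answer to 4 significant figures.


A0 = pi*(d/2)^2 = pi*(14/2)^2 = 153.938 mm^2
UTS = F_max / A0 = 345*1000 / 153.938
UTS = 2241 MPa


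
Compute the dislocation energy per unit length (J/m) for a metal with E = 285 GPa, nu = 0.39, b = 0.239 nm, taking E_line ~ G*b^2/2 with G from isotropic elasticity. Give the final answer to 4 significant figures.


Step 1: G = E / (2*(1+nu))
G = 285 / (2*(1+0.39)) = 102.518 GPa = 1.02518e+11 Pa
Step 2: E_line = G*b^2/2
b = 0.239 nm = 2.39e-10 m
E_line = 0.5 * 1.02518e+11 * (2.39e-10)^2 = 2.928e-09 J/m


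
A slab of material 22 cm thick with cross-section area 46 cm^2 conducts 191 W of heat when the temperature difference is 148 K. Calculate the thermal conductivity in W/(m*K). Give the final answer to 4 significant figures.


k = Q*L / (A*dT)
L = 0.22 m, A = 4.6e-03 m^2
k = 191 * 0.22 / (4.6e-03 * 148)
k = 61.72 W/(m*K)


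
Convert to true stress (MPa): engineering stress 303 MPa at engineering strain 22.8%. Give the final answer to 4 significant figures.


sigma_true = sigma_eng * (1 + epsilon_eng)
sigma_true = 303 * (1 + 0.228)
sigma_true = 372.1 MPa


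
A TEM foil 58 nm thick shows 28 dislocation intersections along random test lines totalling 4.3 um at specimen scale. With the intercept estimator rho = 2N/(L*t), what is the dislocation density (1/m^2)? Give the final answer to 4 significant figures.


rho = 2N / (L * t)
L = 4.3 um = 4.3e-06 m, t = 58 nm = 5.8e-08 m
rho = 2 * 28 / (4.3e-06 * 5.8e-08)
rho = 2.245e+14 1/m^2


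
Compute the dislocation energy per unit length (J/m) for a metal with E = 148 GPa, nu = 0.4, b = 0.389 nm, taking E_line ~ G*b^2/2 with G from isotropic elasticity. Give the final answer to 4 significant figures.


Step 1: G = E / (2*(1+nu))
G = 148 / (2*(1+0.4)) = 52.8571 GPa = 5.28571e+10 Pa
Step 2: E_line = G*b^2/2
b = 0.389 nm = 3.89e-10 m
E_line = 0.5 * 5.28571e+10 * (3.89e-10)^2 = 3.999e-09 J/m


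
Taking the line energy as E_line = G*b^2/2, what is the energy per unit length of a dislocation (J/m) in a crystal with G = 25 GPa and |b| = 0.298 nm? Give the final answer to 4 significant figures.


E = G*b^2/2
b = 0.298 nm = 2.98e-10 m
G = 25 GPa = 2.5e+10 Pa
E = 0.5 * 2.5e+10 * (2.98e-10)^2
E = 1.11e-09 J/m


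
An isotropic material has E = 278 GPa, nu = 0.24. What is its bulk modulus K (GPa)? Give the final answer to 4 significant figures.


K = E / (3*(1-2*nu))
K = 278 / (3*(1-2*0.24))
K = 178.2 GPa


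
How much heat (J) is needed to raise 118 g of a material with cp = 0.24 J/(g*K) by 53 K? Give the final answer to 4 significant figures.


Q = m * cp * dT
Q = 118 * 0.24 * 53
Q = 1501 J


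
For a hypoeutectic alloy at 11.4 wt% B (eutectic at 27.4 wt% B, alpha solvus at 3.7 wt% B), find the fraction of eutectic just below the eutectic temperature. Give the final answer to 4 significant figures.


f_primary = (C_e - C0) / (C_e - C_alpha_max)
f_primary = (27.4 - 11.4) / (27.4 - 3.7)
f_primary = 0.675105
f_eutectic = 1 - 0.675105 = 0.3249


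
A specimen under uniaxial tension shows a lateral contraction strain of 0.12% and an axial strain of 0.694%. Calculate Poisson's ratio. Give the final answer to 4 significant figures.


nu = -epsilon_lat / epsilon_axial
Lateral strain is contraction (negative), so using magnitudes:
nu = 0.12 / 0.694
nu = 0.1729


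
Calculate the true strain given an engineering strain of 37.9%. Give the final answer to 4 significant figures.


epsilon_true = ln(1 + epsilon_eng)
epsilon_true = ln(1 + 0.379)
epsilon_true = 0.3214


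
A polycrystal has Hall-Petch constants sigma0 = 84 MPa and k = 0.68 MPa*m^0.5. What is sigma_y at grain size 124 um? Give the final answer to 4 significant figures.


sigma_y = sigma0 + k / sqrt(d)
d = 124 um = 1.24e-04 m
sigma_y = 84 + 0.68 / sqrt(1.24e-04)
sigma_y = 145.1 MPa


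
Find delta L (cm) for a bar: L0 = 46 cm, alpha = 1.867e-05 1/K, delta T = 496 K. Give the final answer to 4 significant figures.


dL = L0 * alpha * dT
dL = 46 * 1.867e-05 * 496
dL = 0.426 cm


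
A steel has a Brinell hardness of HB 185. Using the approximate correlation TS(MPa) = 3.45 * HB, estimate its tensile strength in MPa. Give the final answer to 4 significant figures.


TS (MPa) = 3.45 * HB
TS = 3.45 * 185
TS = 638.3 MPa


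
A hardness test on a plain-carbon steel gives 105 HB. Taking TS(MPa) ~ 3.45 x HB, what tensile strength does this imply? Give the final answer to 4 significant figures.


TS (MPa) = 3.45 * HB
TS = 3.45 * 105
TS = 362.3 MPa


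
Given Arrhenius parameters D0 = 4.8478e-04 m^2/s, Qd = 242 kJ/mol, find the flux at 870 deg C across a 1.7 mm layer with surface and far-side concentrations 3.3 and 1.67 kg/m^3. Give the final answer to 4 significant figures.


Step 1: D = D0 * exp(-Qd/(R*T))
T = 870 + 273.15 = 1143.15 K
D = 4.8478e-04 * exp(-242e3 / (8.314 * 1143.15)) = 4.2393e-15 m^2/s
Step 2: J = D * (C1 - C2) / dx
J = 4.2393e-15 * (3.3 - 1.67) / 1.7e-03
J = 4.065e-12 kg/(m^2*s)


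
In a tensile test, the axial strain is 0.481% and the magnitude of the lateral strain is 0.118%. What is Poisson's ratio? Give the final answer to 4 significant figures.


nu = -epsilon_lat / epsilon_axial
Lateral strain is contraction (negative), so using magnitudes:
nu = 0.118 / 0.481
nu = 0.2453


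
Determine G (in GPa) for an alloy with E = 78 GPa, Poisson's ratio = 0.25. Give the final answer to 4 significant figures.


G = E / (2*(1+nu))
G = 78 / (2*(1+0.25))
G = 31.2 GPa


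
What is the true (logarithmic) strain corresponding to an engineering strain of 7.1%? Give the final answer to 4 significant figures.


epsilon_true = ln(1 + epsilon_eng)
epsilon_true = ln(1 + 0.071)
epsilon_true = 0.06859


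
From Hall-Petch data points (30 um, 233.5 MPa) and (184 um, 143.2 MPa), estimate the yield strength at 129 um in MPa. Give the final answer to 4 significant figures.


sigma_y = sigma0 + k / sqrt(d)
1/sqrt(d1) = 1/sqrt(3e-05) = 182.574;  1/sqrt(d2) = 73.721
k = (sigma1 - sigma2) / (1/sqrt(d1) - 1/sqrt(d2)) = (233.5 - 143.2) / (182.574 - 73.721) = 0.829558 MPa*m^0.5
sigma0 = sigma1 - k/sqrt(d1) = 233.5 - 0.829558*182.574 = 82.0442 MPa
sigma_y(d3) = 82.0442 + 0.829558 / sqrt(1.29e-04) = 155.1 MPa


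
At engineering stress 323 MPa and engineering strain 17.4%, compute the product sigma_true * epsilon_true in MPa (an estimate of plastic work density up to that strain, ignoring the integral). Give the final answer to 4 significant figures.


sigma_true = sigma_eng * (1 + epsilon_eng)
sigma_true = 323 * (1 + 0.174) = 379.202 MPa
epsilon_true = ln(1 + epsilon_eng)
epsilon_true = ln(1 + 0.174) = 0.160417
sigma_true * epsilon_true = 379.202 * 0.160417 = 60.83 MPa


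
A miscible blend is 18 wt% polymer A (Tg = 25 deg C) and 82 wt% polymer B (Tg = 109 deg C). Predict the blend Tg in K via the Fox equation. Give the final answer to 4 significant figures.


1/Tg = w1/Tg1 + w2/Tg2 (in Kelvin)
Tg1 = 298.15 K, Tg2 = 382.15 K
1/Tg = 0.18/298.15 + 0.82/382.15
Tg = 363.7 K


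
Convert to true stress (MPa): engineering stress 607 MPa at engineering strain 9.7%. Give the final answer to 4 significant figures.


sigma_true = sigma_eng * (1 + epsilon_eng)
sigma_true = 607 * (1 + 0.097)
sigma_true = 665.9 MPa


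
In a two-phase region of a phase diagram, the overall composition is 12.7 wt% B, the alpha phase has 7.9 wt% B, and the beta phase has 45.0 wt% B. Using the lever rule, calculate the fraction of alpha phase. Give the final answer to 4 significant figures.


f_alpha = (C_beta - C0) / (C_beta - C_alpha)
f_alpha = (45.0 - 12.7) / (45.0 - 7.9)
f_alpha = 0.8706


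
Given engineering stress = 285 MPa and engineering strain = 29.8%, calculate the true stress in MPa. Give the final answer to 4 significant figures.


sigma_true = sigma_eng * (1 + epsilon_eng)
sigma_true = 285 * (1 + 0.298)
sigma_true = 369.9 MPa


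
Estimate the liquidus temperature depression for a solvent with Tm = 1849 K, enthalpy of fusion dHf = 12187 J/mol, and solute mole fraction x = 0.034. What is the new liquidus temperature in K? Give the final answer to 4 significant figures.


dT = R*Tm^2*x / dHf
dT = 8.314 * 1849^2 * 0.034 / 12187
dT = 79.2987 K
T_new = 1849 - 79.2987 = 1770 K


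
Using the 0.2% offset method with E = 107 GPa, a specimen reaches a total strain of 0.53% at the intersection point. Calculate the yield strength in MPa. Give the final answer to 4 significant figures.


Offset strain = 0.002
Elastic strain at yield = total_strain - offset = 5.3e-03 - 0.002 = 3.3e-03
sigma_y = E * elastic_strain = 107000 * 3.3e-03
sigma_y = 353.1 MPa


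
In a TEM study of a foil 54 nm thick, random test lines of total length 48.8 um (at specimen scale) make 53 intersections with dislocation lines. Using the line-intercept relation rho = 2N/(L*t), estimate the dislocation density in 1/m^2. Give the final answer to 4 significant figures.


rho = 2N / (L * t)
L = 48.8 um = 4.88e-05 m, t = 54 nm = 5.4e-08 m
rho = 2 * 53 / (4.88e-05 * 5.4e-08)
rho = 4.022e+13 1/m^2


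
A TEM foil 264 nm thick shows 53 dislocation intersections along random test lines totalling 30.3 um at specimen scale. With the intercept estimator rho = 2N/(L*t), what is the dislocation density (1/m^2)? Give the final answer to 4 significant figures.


rho = 2N / (L * t)
L = 30.3 um = 3.03e-05 m, t = 264 nm = 2.64e-07 m
rho = 2 * 53 / (3.03e-05 * 2.64e-07)
rho = 1.325e+13 1/m^2


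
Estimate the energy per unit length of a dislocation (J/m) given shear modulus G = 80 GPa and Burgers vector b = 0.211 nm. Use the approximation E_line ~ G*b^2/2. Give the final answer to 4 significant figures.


E = G*b^2/2
b = 0.211 nm = 2.11e-10 m
G = 80 GPa = 8e+10 Pa
E = 0.5 * 8e+10 * (2.11e-10)^2
E = 1.781e-09 J/m


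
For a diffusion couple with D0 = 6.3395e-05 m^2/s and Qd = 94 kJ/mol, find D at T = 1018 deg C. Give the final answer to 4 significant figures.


D = D0 * exp(-Qd / (R*T))
T = 1291.15 K
D = 6.3395e-05 * exp(-94e3 / (8.314 * 1291.15))
D = 9.978e-09 m^2/s


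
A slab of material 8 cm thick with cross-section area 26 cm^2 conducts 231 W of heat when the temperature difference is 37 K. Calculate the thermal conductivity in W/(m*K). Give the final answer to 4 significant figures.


k = Q*L / (A*dT)
L = 0.08 m, A = 2.6e-03 m^2
k = 231 * 0.08 / (2.6e-03 * 37)
k = 192.1 W/(m*K)


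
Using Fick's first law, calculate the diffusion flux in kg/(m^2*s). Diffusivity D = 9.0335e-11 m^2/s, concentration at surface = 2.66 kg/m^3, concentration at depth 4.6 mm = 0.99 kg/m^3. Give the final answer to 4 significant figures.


J = -D * (dC/dx) = D * (C1 - C2) / dx
J = 9.0335e-11 * (2.66 - 0.99) / 4.6e-03
J = 3.28e-08 kg/(m^2*s)


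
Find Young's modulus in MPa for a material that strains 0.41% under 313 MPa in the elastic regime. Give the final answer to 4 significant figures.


E = sigma / epsilon
epsilon = 0.41% = 4.1e-03
E = 313 / 4.1e-03
E = 76340 MPa


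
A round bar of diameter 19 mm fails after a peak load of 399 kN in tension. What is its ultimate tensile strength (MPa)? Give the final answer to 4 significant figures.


A0 = pi*(d/2)^2 = pi*(19/2)^2 = 283.529 mm^2
UTS = F_max / A0 = 399*1000 / 283.529
UTS = 1407 MPa


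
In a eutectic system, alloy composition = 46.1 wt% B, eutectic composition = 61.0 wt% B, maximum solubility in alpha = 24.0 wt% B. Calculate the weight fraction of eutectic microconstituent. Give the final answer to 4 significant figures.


f_primary = (C_e - C0) / (C_e - C_alpha_max)
f_primary = (61.0 - 46.1) / (61.0 - 24.0)
f_primary = 0.402703
f_eutectic = 1 - 0.402703 = 0.5973


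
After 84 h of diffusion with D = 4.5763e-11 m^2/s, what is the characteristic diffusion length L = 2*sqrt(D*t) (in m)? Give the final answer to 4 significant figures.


t = 84 hr = 302400 s
Diffusion length = 2*sqrt(D*t)
= 2*sqrt(4.5763e-11 * 302400)
= 7.44e-03 m


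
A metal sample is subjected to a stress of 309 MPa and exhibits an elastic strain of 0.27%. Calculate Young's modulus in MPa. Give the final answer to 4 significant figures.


E = sigma / epsilon
epsilon = 0.27% = 2.7e-03
E = 309 / 2.7e-03
E = 114400 MPa


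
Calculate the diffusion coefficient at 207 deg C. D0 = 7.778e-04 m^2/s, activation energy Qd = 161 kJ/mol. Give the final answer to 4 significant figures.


D = D0 * exp(-Qd / (R*T))
T = 480.15 K
D = 7.778e-04 * exp(-161e3 / (8.314 * 480.15))
D = 2.373e-21 m^2/s


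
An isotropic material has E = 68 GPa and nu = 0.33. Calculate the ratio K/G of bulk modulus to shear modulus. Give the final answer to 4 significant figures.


G = E / (2*(1+nu))
G = 68 / (2*(1+0.33)) = 25.5639 GPa
K = E / (3*(1-2*nu))
K = 68 / (3*(1-2*0.33)) = 66.6667 GPa
K/G = 66.6667 / 25.5639 = 2.608


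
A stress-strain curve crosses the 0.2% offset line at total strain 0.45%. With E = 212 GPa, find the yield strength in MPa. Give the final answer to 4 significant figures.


Offset strain = 0.002
Elastic strain at yield = total_strain - offset = 4.5e-03 - 0.002 = 2.5e-03
sigma_y = E * elastic_strain = 212000 * 2.5e-03
sigma_y = 530 MPa


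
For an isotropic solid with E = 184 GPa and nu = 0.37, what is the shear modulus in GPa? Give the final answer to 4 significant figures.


G = E / (2*(1+nu))
G = 184 / (2*(1+0.37))
G = 67.15 GPa


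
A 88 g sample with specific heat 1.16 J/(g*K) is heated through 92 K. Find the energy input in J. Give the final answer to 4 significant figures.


Q = m * cp * dT
Q = 88 * 1.16 * 92
Q = 9391 J


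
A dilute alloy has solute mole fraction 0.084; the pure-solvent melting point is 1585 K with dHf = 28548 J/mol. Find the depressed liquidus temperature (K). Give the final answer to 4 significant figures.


dT = R*Tm^2*x / dHf
dT = 8.314 * 1585^2 * 0.084 / 28548
dT = 61.4571 K
T_new = 1585 - 61.4571 = 1524 K


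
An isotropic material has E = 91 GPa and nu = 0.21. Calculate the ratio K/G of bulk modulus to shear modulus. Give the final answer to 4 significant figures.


G = E / (2*(1+nu))
G = 91 / (2*(1+0.21)) = 37.6033 GPa
K = E / (3*(1-2*nu))
K = 91 / (3*(1-2*0.21)) = 52.2989 GPa
K/G = 52.2989 / 37.6033 = 1.391


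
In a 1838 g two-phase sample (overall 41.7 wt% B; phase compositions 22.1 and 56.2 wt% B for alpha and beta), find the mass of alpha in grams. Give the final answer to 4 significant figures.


f_alpha = (C_beta - C0) / (C_beta - C_alpha)
f_alpha = (56.2 - 41.7) / (56.2 - 22.1) = 0.42522
m_alpha = f_alpha * m_total = 0.42522 * 1838 = 781.6 g


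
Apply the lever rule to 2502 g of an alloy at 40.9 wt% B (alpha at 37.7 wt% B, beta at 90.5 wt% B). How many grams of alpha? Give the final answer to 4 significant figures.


f_alpha = (C_beta - C0) / (C_beta - C_alpha)
f_alpha = (90.5 - 40.9) / (90.5 - 37.7) = 0.939394
m_alpha = f_alpha * m_total = 0.939394 * 2502 = 2350 g


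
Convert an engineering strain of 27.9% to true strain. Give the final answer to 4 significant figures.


epsilon_true = ln(1 + epsilon_eng)
epsilon_true = ln(1 + 0.279)
epsilon_true = 0.2461


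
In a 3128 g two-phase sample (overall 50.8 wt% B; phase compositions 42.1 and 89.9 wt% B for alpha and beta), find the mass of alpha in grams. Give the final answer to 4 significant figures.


f_alpha = (C_beta - C0) / (C_beta - C_alpha)
f_alpha = (89.9 - 50.8) / (89.9 - 42.1) = 0.817992
m_alpha = f_alpha * m_total = 0.817992 * 3128 = 2559 g


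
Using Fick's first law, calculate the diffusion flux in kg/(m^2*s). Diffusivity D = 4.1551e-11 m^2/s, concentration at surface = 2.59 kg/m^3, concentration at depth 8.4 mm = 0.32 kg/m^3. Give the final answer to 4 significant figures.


J = -D * (dC/dx) = D * (C1 - C2) / dx
J = 4.1551e-11 * (2.59 - 0.32) / 8.4e-03
J = 1.123e-08 kg/(m^2*s)


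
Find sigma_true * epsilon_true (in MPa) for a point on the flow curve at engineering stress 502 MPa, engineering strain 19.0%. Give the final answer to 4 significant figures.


sigma_true = sigma_eng * (1 + epsilon_eng)
sigma_true = 502 * (1 + 0.19) = 597.38 MPa
epsilon_true = ln(1 + epsilon_eng)
epsilon_true = ln(1 + 0.19) = 0.173953
sigma_true * epsilon_true = 597.38 * 0.173953 = 103.9 MPa


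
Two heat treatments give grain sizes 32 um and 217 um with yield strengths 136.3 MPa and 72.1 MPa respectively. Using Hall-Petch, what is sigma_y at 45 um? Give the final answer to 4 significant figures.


sigma_y = sigma0 + k / sqrt(d)
1/sqrt(d1) = 1/sqrt(3.2e-05) = 176.777;  1/sqrt(d2) = 67.8844
k = (sigma1 - sigma2) / (1/sqrt(d1) - 1/sqrt(d2)) = (136.3 - 72.1) / (176.777 - 67.8844) = 0.589574 MPa*m^0.5
sigma0 = sigma1 - k/sqrt(d1) = 136.3 - 0.589574*176.777 = 32.0771 MPa
sigma_y(d3) = 32.0771 + 0.589574 / sqrt(4.5e-05) = 120 MPa


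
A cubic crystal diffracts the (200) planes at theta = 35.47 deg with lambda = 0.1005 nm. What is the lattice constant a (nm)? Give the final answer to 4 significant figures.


d = lambda / (2*sin(theta))
d = 0.1005 / (2*sin(35.47 deg))
d = 0.0865966 nm
a = d * sqrt(h^2+k^2+l^2) = 0.0865966 * sqrt(4)
a = 0.1732 nm


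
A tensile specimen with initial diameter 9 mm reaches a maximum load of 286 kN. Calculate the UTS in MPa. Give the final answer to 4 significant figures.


A0 = pi*(d/2)^2 = pi*(9/2)^2 = 63.6173 mm^2
UTS = F_max / A0 = 286*1000 / 63.6173
UTS = 4496 MPa


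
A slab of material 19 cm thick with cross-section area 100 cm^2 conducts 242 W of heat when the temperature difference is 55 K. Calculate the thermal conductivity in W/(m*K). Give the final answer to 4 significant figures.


k = Q*L / (A*dT)
L = 0.19 m, A = 0.01 m^2
k = 242 * 0.19 / (0.01 * 55)
k = 83.6 W/(m*K)


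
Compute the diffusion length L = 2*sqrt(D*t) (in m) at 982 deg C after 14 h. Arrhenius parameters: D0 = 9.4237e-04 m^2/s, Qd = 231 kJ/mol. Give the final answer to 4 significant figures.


Step 1: D = D0 * exp(-Qd/(R*T))
T = 1255.15 K
D = 9.4237e-04 * exp(-231e3 / (8.314 * 1255.15)) = 2.29361e-13 m^2/s
Step 2: L = 2*sqrt(D*t)
t = 14 h = 50400 s
L = 2*sqrt(2.29361e-13 * 50400) = 2.15e-04 m


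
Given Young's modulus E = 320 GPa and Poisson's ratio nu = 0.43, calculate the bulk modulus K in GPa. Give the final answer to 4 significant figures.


K = E / (3*(1-2*nu))
K = 320 / (3*(1-2*0.43))
K = 761.9 GPa


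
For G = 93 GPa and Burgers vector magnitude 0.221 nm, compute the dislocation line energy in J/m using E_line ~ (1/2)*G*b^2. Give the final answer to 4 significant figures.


E = G*b^2/2
b = 0.221 nm = 2.21e-10 m
G = 93 GPa = 9.3e+10 Pa
E = 0.5 * 9.3e+10 * (2.21e-10)^2
E = 2.271e-09 J/m


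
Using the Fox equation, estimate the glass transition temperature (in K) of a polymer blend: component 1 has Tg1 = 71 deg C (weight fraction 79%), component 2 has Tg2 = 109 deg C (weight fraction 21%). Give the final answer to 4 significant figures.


1/Tg = w1/Tg1 + w2/Tg2 (in Kelvin)
Tg1 = 344.15 K, Tg2 = 382.15 K
1/Tg = 0.79/344.15 + 0.21/382.15
Tg = 351.5 K


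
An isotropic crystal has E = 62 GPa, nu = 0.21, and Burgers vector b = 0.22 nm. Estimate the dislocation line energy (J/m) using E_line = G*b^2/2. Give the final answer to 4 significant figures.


Step 1: G = E / (2*(1+nu))
G = 62 / (2*(1+0.21)) = 25.6198 GPa = 2.56198e+10 Pa
Step 2: E_line = G*b^2/2
b = 0.22 nm = 2.2e-10 m
E_line = 0.5 * 2.56198e+10 * (2.2e-10)^2 = 6.2e-10 J/m


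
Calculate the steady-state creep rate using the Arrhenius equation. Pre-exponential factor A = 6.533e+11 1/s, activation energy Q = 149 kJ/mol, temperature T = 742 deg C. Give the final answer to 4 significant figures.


rate = A * exp(-Q / (R*T))
T = 742 + 273.15 = 1015.15 K
rate = 6.533e+11 * exp(-149e3 / (8.314 * 1015.15))
rate = 14060 1/s


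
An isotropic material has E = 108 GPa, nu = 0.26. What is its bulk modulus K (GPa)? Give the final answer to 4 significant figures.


K = E / (3*(1-2*nu))
K = 108 / (3*(1-2*0.26))
K = 75 GPa


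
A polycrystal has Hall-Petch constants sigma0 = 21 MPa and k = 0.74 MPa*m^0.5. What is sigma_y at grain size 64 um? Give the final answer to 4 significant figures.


sigma_y = sigma0 + k / sqrt(d)
d = 64 um = 6.4e-05 m
sigma_y = 21 + 0.74 / sqrt(6.4e-05)
sigma_y = 113.5 MPa


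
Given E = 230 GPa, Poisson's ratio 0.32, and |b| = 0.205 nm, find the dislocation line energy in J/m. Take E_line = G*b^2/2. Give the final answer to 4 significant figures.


Step 1: G = E / (2*(1+nu))
G = 230 / (2*(1+0.32)) = 87.1212 GPa = 8.71212e+10 Pa
Step 2: E_line = G*b^2/2
b = 0.205 nm = 2.05e-10 m
E_line = 0.5 * 8.71212e+10 * (2.05e-10)^2 = 1.831e-09 J/m


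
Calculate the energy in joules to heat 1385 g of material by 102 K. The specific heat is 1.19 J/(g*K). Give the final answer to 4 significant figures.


Q = m * cp * dT
Q = 1385 * 1.19 * 102
Q = 168100 J


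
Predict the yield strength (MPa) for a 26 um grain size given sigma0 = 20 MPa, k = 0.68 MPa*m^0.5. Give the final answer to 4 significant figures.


sigma_y = sigma0 + k / sqrt(d)
d = 26 um = 2.6e-05 m
sigma_y = 20 + 0.68 / sqrt(2.6e-05)
sigma_y = 153.4 MPa


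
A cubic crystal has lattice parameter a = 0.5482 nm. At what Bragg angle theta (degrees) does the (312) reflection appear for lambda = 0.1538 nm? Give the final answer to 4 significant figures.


d = a / sqrt(h^2+k^2+l^2)
d = 0.5482 / sqrt(14) = 0.146513 nm
lambda = 2*d*sin(theta)  =>  sin(theta) = lambda / (2*d)
sin(theta) = 0.1538 / (2 * 0.146513) = 0.524869
theta = 31.66 deg


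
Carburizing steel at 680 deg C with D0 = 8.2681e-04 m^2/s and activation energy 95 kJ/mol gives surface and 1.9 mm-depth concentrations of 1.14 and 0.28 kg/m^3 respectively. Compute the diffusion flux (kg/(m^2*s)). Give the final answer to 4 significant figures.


Step 1: D = D0 * exp(-Qd/(R*T))
T = 680 + 273.15 = 953.15 K
D = 8.2681e-04 * exp(-95e3 / (8.314 * 953.15)) = 5.14063e-09 m^2/s
Step 2: J = D * (C1 - C2) / dx
J = 5.14063e-09 * (1.14 - 0.28) / 1.9e-03
J = 2.327e-06 kg/(m^2*s)


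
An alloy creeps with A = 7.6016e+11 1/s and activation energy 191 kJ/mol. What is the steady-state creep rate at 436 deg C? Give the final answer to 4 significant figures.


rate = A * exp(-Q / (R*T))
T = 436 + 273.15 = 709.15 K
rate = 7.6016e+11 * exp(-191e3 / (8.314 * 709.15))
rate = 6.482e-03 1/s


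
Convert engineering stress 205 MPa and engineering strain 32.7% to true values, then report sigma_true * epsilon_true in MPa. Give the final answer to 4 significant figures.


sigma_true = sigma_eng * (1 + epsilon_eng)
sigma_true = 205 * (1 + 0.327) = 272.035 MPa
epsilon_true = ln(1 + epsilon_eng)
epsilon_true = ln(1 + 0.327) = 0.282921
sigma_true * epsilon_true = 272.035 * 0.282921 = 76.96 MPa


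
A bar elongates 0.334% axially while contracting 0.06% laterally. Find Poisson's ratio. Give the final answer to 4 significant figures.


nu = -epsilon_lat / epsilon_axial
Lateral strain is contraction (negative), so using magnitudes:
nu = 0.06 / 0.334
nu = 0.1796


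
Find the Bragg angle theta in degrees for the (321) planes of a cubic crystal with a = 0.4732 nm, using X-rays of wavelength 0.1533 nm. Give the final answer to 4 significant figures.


d = a / sqrt(h^2+k^2+l^2)
d = 0.4732 / sqrt(14) = 0.126468 nm
lambda = 2*d*sin(theta)  =>  sin(theta) = lambda / (2*d)
sin(theta) = 0.1533 / (2 * 0.126468) = 0.606082
theta = 37.31 deg


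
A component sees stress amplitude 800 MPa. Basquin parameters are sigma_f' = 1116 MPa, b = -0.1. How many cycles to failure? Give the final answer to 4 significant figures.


sigma_a = sigma_f' * (2*Nf)^b
2*Nf = (sigma_a / sigma_f')^(1/b)
2*Nf = (800 / 1116)^(1/-0.1)
2*Nf = 27.9089
Nf = 13.95 cycles


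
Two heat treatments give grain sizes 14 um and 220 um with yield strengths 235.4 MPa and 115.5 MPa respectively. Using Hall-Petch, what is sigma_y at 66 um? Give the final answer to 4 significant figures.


sigma_y = sigma0 + k / sqrt(d)
1/sqrt(d1) = 1/sqrt(1.4e-05) = 267.261;  1/sqrt(d2) = 67.42
k = (sigma1 - sigma2) / (1/sqrt(d1) - 1/sqrt(d2)) = (235.4 - 115.5) / (267.261 - 67.42) = 0.599976 MPa*m^0.5
sigma0 = sigma1 - k/sqrt(d1) = 235.4 - 0.599976*267.261 = 75.0496 MPa
sigma_y(d3) = 75.0496 + 0.599976 / sqrt(6.6e-05) = 148.9 MPa


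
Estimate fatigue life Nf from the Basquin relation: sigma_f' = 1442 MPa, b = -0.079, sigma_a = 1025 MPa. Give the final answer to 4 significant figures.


sigma_a = sigma_f' * (2*Nf)^b
2*Nf = (sigma_a / sigma_f')^(1/b)
2*Nf = (1025 / 1442)^(1/-0.079)
2*Nf = 75.2443
Nf = 37.62 cycles


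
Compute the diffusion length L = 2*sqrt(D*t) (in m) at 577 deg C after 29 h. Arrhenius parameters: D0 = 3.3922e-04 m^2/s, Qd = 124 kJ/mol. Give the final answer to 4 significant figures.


Step 1: D = D0 * exp(-Qd/(R*T))
T = 850.15 K
D = 3.3922e-04 * exp(-124e3 / (8.314 * 850.15)) = 8.15527e-12 m^2/s
Step 2: L = 2*sqrt(D*t)
t = 29 h = 104400 s
L = 2*sqrt(8.15527e-12 * 104400) = 1.845e-03 m


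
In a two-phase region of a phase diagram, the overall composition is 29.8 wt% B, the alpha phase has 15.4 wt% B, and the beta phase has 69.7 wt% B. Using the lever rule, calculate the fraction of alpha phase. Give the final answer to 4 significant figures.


f_alpha = (C_beta - C0) / (C_beta - C_alpha)
f_alpha = (69.7 - 29.8) / (69.7 - 15.4)
f_alpha = 0.7348
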